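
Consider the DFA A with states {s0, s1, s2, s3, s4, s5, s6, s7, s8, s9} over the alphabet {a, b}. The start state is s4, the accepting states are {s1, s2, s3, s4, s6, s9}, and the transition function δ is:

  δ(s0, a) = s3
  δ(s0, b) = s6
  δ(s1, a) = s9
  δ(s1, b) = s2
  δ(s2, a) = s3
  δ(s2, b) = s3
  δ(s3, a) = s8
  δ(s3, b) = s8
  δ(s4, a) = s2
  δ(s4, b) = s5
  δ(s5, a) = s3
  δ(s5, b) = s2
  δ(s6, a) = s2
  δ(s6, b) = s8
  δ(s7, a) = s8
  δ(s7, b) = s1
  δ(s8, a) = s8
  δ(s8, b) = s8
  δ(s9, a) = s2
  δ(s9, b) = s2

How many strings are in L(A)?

8

The useful subgraph on states {s2, s3, s4, s5} is acyclic, so L(A) is finite; the longest accepting path visits 4 useful states, giving maximum string length 3.
Counting accepting paths from s4 by length: 1 of length 0, 1 of length 1, 4 of length 2, 2 of length 3. Total 8.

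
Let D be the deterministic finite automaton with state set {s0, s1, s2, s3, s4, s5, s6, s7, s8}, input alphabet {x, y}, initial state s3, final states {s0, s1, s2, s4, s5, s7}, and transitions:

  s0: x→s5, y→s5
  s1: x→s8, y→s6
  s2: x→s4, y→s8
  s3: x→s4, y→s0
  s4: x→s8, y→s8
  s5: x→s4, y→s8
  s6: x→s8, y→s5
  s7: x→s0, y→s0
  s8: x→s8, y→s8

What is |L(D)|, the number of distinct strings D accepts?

The useful subgraph on states {s0, s3, s4, s5} is acyclic, so L(D) is finite; the longest accepting path visits 4 useful states, giving maximum string length 3.
Counting accepting paths from s3 by length: 2 of length 1, 2 of length 2, 2 of length 3. Total 6.

6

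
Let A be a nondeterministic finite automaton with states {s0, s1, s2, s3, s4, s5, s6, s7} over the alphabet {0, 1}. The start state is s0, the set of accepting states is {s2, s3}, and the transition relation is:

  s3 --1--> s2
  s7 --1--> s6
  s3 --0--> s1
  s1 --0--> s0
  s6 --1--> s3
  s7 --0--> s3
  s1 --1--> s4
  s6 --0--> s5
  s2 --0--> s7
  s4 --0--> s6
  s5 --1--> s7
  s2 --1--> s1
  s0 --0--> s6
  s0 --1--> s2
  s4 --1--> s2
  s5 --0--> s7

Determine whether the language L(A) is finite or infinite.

infinite

State s0 is reachable from the start and can reach an accepting state, and it lies on the cycle s0 → s2 → s1 → s0.
Traversing that cycle any number of times yields accepted strings of unbounded length, so the language is infinite.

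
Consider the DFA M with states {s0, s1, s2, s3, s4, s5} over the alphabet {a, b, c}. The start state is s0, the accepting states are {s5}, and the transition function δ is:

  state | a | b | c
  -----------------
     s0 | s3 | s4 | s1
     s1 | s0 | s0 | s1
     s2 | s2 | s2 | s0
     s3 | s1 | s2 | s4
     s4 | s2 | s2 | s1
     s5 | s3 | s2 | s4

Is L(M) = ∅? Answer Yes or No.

The states reachable from the start state are {s0, s1, s2, s3, s4}.
None of the accepting states {s5} is reachable, so no string is accepted and L(M) = ∅.

Yes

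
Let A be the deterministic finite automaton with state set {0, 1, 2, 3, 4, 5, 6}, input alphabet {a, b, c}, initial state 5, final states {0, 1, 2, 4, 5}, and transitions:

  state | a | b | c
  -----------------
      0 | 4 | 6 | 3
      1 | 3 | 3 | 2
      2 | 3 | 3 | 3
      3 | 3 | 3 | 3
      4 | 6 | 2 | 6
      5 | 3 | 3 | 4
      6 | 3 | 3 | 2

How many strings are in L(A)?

5

The useful subgraph on states {2, 4, 5, 6} is acyclic, so L(A) is finite; the longest accepting path visits 4 useful states, giving maximum string length 3.
Counting accepting paths from 5 by length: 1 of length 0, 1 of length 1, 1 of length 2, 2 of length 3. Total 5.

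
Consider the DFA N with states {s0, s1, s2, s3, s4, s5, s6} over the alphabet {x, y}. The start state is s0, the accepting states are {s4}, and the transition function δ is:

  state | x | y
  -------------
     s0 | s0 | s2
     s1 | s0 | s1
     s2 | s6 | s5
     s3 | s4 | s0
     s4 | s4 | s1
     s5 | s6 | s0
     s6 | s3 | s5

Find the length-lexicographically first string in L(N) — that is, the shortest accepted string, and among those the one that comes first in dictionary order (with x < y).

A breadth-first search from s0 reaches an accepting state first via the path s0 → s2 → s6 → s3 → s4 on input yxxx.
No string of length < 4 is accepted (BFS exhausts all shorter strings without reaching an accepting state), and yxxx is the lexicographically least accepting string of length 4.

yxxx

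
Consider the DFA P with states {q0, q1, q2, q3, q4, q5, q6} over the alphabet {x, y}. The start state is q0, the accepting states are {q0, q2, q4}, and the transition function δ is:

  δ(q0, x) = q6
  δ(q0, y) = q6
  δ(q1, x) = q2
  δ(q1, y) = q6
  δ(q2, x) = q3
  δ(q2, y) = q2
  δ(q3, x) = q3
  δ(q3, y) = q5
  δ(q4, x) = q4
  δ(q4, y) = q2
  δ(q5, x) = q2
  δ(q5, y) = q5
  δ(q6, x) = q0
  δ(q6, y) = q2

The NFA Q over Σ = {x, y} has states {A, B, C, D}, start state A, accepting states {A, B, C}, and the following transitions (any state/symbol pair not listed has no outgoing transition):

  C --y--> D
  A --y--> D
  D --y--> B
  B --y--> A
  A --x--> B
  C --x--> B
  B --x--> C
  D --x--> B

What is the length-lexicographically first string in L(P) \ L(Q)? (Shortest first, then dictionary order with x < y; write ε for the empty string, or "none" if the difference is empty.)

The string xyy is accepted by P but not by Q.
No shorter string lies in the difference, and xyy is the lexicographically first length-3 string in L(P) \ L(Q).

xyy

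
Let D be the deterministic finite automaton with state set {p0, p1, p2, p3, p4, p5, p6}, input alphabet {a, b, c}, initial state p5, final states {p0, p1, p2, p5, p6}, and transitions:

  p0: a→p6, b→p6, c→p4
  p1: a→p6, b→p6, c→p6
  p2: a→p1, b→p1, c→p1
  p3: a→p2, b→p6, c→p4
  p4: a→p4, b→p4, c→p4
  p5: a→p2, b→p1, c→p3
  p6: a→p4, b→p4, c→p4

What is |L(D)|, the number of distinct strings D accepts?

32

The useful subgraph on states {p1, p2, p3, p5, p6} is acyclic, so L(D) is finite; the longest accepting path visits 5 useful states, giving maximum string length 4.
Counting accepting paths from p5 by length: 1 of length 0, 2 of length 1, 8 of length 2, 12 of length 3, 9 of length 4. Total 32.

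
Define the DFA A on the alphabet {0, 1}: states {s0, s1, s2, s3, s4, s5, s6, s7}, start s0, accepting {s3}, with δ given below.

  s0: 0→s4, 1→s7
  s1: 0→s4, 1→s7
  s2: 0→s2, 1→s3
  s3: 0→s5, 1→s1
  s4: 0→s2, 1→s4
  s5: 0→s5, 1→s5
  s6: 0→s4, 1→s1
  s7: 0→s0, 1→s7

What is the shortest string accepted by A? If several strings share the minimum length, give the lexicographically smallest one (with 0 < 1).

001

A breadth-first search from s0 reaches an accepting state first via the path s0 → s4 → s2 → s3 on input 001.
No string of length < 3 is accepted (BFS exhausts all shorter strings without reaching an accepting state), and 001 is the lexicographically least accepting string of length 3.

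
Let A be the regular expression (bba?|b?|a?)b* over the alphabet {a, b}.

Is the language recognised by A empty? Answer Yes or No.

The empty string ε matches the expression, so it belongs to L(A).
Since L(A) contains at least one string, it is not empty.

No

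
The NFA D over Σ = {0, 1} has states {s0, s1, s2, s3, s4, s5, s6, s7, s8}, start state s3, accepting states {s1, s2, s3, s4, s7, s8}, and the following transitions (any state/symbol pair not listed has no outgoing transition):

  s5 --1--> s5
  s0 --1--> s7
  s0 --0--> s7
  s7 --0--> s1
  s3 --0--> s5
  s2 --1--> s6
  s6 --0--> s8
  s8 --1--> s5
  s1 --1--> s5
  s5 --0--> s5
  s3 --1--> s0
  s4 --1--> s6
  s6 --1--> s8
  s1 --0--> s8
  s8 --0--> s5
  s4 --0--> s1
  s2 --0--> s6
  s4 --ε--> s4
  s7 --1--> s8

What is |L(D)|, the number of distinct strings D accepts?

The useful subgraph on states {s0, s1, s3, s7, s8} is acyclic, so L(D) is finite; the longest accepting path visits 5 useful states, giving maximum string length 4.
Counting accepting paths from s3 by length: 1 of length 0, 2 of length 2, 4 of length 3, 2 of length 4. Total 9.

9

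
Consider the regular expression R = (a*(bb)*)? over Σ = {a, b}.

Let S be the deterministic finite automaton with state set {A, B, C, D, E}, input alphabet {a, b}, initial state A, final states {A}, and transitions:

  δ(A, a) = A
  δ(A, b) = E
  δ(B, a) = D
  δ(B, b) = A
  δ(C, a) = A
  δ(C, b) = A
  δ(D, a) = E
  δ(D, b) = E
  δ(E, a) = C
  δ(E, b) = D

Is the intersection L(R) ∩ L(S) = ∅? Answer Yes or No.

The empty string ε is accepted by both R and S.
Hence L(R) ∩ L(S) ≠ ∅.

No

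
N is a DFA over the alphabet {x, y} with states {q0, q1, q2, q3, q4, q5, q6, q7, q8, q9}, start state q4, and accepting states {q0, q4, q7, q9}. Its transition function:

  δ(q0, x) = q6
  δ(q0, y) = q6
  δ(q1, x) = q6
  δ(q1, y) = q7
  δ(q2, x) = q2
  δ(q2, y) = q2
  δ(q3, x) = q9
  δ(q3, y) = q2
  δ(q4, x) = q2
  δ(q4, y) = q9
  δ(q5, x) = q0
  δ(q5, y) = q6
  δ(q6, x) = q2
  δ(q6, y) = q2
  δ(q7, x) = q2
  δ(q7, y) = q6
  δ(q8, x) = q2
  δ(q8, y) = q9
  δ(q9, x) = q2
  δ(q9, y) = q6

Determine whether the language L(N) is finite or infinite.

The useful states (reachable from q4 and able to reach an accepting state) are {q4, q9}.
Restricted to these states the transition graph has no cycle, so every accepting path has bounded length and L is finite.

finite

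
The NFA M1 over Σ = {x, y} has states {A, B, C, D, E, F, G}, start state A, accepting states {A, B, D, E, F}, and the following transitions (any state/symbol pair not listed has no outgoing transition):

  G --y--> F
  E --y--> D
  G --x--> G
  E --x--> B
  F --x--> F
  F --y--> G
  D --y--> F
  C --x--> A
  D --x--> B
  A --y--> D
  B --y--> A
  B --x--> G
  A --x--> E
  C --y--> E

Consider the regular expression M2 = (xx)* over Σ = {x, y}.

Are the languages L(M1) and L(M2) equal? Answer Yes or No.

No

The string x is accepted by M1 but rejected by M2.
So L(M1) ≠ L(M2).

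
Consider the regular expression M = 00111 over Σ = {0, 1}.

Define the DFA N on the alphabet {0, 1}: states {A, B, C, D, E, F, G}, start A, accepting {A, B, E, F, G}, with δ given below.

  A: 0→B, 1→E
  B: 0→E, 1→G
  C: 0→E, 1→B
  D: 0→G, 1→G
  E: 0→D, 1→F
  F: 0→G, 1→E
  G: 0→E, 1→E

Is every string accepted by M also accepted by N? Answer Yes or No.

Yes

Converting the expression M to a DFA (subset construction, then merging equivalent states) gives the minimal DFA with states {m0, m1, m2, m3, m4, m5, m6}, start state m0, accepting states {m6} and transitions m0: 0→m1, 1→m2; m1: 0→m3, 1→m2; m2: 0→m2, 1→m2; m3: 0→m2, 1→m4; m4: 0→m2, 1→m5; m5: 0→m2, 1→m6; m6: 0→m2, 1→m2.
Exploring the product automaton M × N from the start pair (m0, A), following both machines on each input symbol, reaches 10 state pairs: (m0, A), (m1, B), (m2, E), (m3, E), (m2, G), (m2, D), (m2, F), (m4, F), (m5, E), (m6, F).
M accepts in {m6} and N accepts in {A, B, E, F, G}. The reachable pairs whose M-component is accepting are (m6, F); in each of them the N-component is accepting too, so the product for L(M) \ L(N) (M-component accepting, N-component rejecting) has no reachable accepting pair and the difference is empty.
Hence every string in L(M) is also in L(N).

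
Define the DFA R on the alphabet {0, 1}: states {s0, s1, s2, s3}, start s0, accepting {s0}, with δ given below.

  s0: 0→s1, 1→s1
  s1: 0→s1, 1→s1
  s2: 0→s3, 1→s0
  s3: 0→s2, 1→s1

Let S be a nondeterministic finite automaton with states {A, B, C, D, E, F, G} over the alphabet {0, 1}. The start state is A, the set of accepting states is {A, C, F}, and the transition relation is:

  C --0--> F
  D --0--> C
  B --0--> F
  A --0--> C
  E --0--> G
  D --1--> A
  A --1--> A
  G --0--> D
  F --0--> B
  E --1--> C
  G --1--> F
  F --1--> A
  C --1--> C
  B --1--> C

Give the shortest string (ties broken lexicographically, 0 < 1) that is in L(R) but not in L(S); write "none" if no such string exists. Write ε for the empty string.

none

Exploring the product automaton R × S from the start pair (s0, A), following both machines on each input symbol, reaches 5 state pairs: (s0, A), (s1, C), (s1, A), (s1, F), (s1, B).
R accepts in {s0} and S accepts in {A, C, F}. The reachable pairs whose R-component is accepting are (s0, A); in each of them the S-component is accepting too, so the product for L(R) \ L(S) (R-component accepting, S-component rejecting) has no reachable accepting pair and the difference is empty.
So every string accepted by R is also accepted by S: L(R) \ L(S) = ∅ and there is no such string.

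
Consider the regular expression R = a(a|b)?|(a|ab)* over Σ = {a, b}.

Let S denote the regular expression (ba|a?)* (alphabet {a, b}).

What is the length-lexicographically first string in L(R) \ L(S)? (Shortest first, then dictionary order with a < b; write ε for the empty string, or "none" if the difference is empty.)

The string ab is accepted by R but not by S.
No shorter string lies in the difference, and ab is the lexicographically first length-2 string in L(R) \ L(S).

ab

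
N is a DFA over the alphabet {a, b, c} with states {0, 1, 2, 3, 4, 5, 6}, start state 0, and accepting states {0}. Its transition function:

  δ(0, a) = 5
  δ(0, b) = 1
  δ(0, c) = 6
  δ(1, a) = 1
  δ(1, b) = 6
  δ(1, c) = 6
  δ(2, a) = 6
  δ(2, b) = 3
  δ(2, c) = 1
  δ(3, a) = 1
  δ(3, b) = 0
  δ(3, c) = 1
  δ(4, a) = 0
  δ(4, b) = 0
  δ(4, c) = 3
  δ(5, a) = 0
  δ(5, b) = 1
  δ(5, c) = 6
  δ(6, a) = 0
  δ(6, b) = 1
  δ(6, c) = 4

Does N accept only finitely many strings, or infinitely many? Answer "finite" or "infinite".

infinite

State 1 is reachable from the start and can reach an accepting state, and it lies on the cycle 1 → 1.
Traversing that cycle any number of times yields accepted strings of unbounded length, so the language is infinite.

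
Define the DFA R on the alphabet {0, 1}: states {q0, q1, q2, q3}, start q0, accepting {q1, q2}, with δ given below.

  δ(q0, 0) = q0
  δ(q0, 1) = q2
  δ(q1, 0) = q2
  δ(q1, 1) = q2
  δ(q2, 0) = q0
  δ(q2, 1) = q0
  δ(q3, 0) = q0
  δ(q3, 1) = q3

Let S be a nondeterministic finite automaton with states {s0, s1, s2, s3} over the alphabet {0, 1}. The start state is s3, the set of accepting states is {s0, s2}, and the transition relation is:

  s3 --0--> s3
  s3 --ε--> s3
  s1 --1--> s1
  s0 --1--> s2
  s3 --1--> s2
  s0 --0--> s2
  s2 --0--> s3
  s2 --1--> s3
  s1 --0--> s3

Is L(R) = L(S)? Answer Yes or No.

Yes

Exploring the product automaton R × S from the start pair (q0, s3), following both machines on each input symbol, reaches 2 state pairs: (q0, s3), (q2, s2).
R accepts in {q1, q2} and S accepts in {s0, s2}. In every reachable pair the two components are either both accepting — (q2, s2) — or both non-accepting, so no string is accepted by exactly one of the machines: L(R) \ L(S) and L(S) \ L(R) are both empty.
Hence every string is accepted by R iff it is accepted by S, and the two languages coincide.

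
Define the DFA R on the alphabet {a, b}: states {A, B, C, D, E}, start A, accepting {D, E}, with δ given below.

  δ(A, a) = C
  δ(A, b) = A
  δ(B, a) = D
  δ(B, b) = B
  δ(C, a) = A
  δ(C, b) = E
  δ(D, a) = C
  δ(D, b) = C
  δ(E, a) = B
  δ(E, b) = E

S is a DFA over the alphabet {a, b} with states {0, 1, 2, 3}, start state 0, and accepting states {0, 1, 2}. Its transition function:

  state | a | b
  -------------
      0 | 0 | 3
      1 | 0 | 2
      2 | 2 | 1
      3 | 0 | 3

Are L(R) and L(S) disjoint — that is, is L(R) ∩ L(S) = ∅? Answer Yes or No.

No

The string abaa is accepted by both R and S.
Hence L(R) ∩ L(S) ≠ ∅.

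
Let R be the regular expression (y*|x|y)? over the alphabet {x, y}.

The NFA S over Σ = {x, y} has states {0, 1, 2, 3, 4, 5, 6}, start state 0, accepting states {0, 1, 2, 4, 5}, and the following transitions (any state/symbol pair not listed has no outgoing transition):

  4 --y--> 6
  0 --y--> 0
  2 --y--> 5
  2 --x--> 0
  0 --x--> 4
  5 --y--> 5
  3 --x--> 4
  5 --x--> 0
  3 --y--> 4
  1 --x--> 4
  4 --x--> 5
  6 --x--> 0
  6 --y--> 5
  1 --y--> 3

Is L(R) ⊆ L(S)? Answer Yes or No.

Converting the expression R to a DFA (subset construction, then merging equivalent states) gives the minimal DFA with states {r0, r1, r2, r3}, start state r0, accepting states {r0, r1, r2} and transitions r0: x→r1, y→r2; r1: x→r3, y→r3; r2: x→r3, y→r2; r3: x→r3, y→r3.
Exploring the product automaton R × S from the start pair (r0, 0), following both machines on each input symbol, reaches 7 state pairs: (r0, 0), (r1, 4), (r2, 0), (r3, 5), (r3, 6), (r3, 4), (r3, 0).
R accepts in {r0, r1, r2} and S accepts in {0, 1, 2, 4, 5}. The reachable pairs whose R-component is accepting are (r0, 0), (r1, 4), (r2, 0); in each of them the S-component is accepting too, so the product for L(R) \ L(S) (R-component accepting, S-component rejecting) has no reachable accepting pair and the difference is empty.
Hence every string in L(R) is also in L(S).

Yes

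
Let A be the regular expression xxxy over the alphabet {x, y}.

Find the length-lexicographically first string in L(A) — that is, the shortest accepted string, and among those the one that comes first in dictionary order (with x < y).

By inspection of the expression, no string of length less than 4 matches, and xxxy is the lexicographically first match of length 4.

xxxy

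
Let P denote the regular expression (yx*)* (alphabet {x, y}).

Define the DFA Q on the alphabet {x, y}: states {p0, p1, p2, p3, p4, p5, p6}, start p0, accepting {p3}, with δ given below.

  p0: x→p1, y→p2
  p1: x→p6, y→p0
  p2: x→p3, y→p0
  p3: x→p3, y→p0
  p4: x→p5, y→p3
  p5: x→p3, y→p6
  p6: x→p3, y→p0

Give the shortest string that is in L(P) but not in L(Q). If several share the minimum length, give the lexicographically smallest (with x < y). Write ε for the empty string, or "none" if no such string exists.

ε

The empty string ε is accepted by P but not by Q.
Since ε is the unique shortest string, it is the required witness.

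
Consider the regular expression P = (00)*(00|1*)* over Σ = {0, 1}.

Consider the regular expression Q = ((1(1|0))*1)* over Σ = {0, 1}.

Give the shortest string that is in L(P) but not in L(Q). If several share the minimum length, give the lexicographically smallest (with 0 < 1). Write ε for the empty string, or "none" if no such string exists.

00

The string 00 is accepted by P but not by Q.
No shorter string lies in the difference, and 00 is the lexicographically first length-2 string in L(P) \ L(Q).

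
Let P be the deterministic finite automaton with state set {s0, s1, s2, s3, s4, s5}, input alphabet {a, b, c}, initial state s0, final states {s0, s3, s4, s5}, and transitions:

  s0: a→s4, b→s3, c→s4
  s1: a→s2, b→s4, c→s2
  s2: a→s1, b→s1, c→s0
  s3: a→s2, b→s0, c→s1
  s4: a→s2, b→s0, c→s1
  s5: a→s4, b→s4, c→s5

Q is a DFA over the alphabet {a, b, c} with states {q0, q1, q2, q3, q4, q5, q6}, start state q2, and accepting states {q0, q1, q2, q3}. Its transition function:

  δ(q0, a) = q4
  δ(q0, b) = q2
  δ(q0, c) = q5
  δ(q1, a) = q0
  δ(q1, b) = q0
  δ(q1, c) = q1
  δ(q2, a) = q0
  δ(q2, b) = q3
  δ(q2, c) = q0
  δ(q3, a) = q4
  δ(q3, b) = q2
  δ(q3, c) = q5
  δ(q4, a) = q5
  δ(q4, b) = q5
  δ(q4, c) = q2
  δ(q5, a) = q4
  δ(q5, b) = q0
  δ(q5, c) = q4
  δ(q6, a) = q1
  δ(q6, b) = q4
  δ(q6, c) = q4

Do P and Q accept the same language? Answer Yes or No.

Yes

Exploring the product automaton P × Q from the start pair (s0, q2), following both machines on each input symbol, reaches 5 state pairs: (s0, q2), (s4, q0), (s3, q3), (s2, q4), (s1, q5).
P accepts in {s0, s3, s4, s5} and Q accepts in {q0, q1, q2, q3}. In every reachable pair the two components are either both accepting — (s0, q2), (s4, q0), (s3, q3) — or both non-accepting, so no string is accepted by exactly one of the machines: L(P) \ L(Q) and L(Q) \ L(P) are both empty.
Hence every string is accepted by P iff it is accepted by Q, and the two languages coincide.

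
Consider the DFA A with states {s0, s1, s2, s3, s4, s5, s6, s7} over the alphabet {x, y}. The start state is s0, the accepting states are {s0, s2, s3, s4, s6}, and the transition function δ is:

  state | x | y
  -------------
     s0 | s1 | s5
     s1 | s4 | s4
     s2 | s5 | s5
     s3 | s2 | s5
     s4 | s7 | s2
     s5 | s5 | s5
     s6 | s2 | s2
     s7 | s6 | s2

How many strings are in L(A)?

13

The useful subgraph on states {s0, s1, s2, s4, s6, s7} is acyclic, so L(A) is finite; the longest accepting path visits 6 useful states, giving maximum string length 5.
Counting accepting paths from s0 by length: 1 of length 0, 2 of length 2, 2 of length 3, 4 of length 4, 4 of length 5. Total 13.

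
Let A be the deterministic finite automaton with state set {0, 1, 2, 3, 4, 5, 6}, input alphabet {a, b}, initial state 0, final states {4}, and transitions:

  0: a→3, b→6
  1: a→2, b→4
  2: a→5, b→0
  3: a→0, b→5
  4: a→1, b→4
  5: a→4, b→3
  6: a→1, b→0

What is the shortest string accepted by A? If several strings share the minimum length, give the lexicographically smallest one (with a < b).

aba

A breadth-first search from 0 reaches an accepting state first via the path 0 → 3 → 5 → 4 on input aba.
No string of length < 3 is accepted (BFS exhausts all shorter strings without reaching an accepting state), and aba is the lexicographically least accepting string of length 3.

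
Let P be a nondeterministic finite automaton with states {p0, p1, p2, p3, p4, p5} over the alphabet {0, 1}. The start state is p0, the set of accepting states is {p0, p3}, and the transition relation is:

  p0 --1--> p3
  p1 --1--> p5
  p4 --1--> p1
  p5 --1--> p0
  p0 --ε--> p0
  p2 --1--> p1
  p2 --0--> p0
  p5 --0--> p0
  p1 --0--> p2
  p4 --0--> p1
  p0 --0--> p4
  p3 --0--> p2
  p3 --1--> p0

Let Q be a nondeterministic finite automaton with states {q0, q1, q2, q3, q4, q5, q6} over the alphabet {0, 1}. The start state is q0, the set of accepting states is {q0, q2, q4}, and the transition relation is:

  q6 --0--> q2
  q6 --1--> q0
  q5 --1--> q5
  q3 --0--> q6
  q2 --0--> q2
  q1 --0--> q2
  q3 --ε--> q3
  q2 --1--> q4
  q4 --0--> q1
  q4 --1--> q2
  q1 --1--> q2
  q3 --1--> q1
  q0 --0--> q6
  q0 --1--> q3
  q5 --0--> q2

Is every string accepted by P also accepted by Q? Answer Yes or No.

The string 1 is in L(P) but not in L(Q).
So L(P) ⊄ L(Q).

No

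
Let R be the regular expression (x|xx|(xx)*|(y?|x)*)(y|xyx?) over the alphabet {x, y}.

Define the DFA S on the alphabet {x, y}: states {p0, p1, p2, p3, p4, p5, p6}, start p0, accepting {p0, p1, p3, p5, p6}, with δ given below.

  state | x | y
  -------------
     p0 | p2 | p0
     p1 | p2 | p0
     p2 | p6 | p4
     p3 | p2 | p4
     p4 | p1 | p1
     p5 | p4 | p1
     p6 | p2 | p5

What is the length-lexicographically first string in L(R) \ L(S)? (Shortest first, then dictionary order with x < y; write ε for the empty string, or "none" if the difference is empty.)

The string xy is accepted by R but not by S.
No shorter string lies in the difference, and xy is the lexicographically first length-2 string in L(R) \ L(S).

xy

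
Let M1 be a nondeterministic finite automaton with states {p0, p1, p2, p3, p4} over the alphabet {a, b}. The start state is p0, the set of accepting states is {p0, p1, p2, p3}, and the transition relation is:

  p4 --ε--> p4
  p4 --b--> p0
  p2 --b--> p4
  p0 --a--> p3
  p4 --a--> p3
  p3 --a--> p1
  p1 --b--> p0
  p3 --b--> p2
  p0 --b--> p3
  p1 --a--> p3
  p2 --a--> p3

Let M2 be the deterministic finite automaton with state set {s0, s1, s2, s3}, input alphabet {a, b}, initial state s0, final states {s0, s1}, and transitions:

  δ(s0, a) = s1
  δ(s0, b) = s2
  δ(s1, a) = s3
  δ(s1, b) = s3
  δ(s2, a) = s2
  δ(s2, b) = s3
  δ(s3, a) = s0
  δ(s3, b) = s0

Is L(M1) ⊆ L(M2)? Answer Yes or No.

The string b is in L(M1) but not in L(M2).
So L(M1) ⊄ L(M2).

No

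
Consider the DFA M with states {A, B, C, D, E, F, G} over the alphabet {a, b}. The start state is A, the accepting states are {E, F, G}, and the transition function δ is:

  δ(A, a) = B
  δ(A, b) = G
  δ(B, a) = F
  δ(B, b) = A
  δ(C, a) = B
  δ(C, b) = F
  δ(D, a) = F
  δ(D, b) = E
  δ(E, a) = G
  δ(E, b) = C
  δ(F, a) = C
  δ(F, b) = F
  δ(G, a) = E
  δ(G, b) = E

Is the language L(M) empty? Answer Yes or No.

The string b is accepted: the run A → G ends in the accepting state G.
Since at least one string is accepted, L(M) is not empty.

No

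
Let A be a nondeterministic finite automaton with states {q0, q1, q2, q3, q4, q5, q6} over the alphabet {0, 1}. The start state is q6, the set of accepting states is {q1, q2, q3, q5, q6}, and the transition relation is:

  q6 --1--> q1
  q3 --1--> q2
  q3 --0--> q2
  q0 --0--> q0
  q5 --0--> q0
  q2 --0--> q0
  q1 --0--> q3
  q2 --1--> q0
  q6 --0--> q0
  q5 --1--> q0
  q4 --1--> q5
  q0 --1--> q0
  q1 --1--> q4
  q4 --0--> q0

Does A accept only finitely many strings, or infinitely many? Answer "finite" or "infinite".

The useful states (reachable from q6 and able to reach an accepting state) are {q1, q2, q3, q4, q5, q6}.
Restricted to these states the transition graph has no cycle, so every accepting path has bounded length and L is finite.

finite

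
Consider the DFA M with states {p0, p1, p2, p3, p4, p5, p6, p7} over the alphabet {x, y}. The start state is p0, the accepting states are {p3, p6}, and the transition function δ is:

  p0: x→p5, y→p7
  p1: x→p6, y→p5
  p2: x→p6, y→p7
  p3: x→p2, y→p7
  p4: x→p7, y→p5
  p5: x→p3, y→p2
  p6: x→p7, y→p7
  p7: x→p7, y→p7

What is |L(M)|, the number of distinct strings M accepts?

3

The useful subgraph on states {p0, p2, p3, p5, p6} is acyclic, so L(M) is finite; the longest accepting path visits 5 useful states, giving maximum string length 4.
Counting accepting paths from p0 by length: 1 of length 2, 1 of length 3, 1 of length 4. Total 3.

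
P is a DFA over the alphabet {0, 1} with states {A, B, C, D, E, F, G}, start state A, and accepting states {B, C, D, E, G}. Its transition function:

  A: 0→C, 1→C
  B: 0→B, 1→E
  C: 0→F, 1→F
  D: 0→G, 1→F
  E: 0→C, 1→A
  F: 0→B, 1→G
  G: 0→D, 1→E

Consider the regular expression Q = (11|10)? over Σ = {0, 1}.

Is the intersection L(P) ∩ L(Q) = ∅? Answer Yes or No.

Yes

Converting the expression Q to a DFA (subset construction, then merging equivalent states) gives the minimal DFA with states {q0, q1, q2, q3}, start state q0, accepting states {q0, q3} and transitions q0: 0→q1, 1→q2; q1: 0→q1, 1→q1; q2: 0→q3, 1→q3; q3: 0→q1, 1→q1.
Exploring the product automaton P × Q from the start pair (A, q0), following both machines on each input symbol, reaches 10 state pairs: (A, q0), (C, q1), (C, q2), (F, q1), (F, q3), (B, q1), (G, q1), (E, q1), (D, q1), (A, q1).
P accepts in {B, C, D, E, G} and Q accepts in {q0, q3}; no reachable pair has both components accepting, so no string drives both machines to acceptance simultaneously and L(P) ∩ L(Q) = ∅.
So no string is accepted by both, and the intersection is empty.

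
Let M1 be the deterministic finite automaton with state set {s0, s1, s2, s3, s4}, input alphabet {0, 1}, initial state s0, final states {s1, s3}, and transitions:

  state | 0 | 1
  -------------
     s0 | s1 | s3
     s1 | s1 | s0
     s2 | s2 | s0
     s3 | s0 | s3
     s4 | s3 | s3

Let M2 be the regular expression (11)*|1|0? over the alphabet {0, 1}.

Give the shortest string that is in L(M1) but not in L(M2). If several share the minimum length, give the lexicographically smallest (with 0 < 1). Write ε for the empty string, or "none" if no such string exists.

00

The string 00 is accepted by M1 but not by M2.
No shorter string lies in the difference, and 00 is the lexicographically first length-2 string in L(M1) \ L(M2).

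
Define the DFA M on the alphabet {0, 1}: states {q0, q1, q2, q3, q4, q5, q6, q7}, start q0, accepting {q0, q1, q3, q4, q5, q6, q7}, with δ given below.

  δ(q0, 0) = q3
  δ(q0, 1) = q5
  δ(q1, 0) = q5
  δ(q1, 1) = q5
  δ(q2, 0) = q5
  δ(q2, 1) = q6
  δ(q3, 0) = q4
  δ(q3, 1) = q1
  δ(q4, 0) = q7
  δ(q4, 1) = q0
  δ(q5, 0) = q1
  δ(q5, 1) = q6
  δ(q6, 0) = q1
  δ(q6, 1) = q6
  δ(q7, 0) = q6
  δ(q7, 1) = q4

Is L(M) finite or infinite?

State q1 is reachable from the start and can reach an accepting state, and it lies on the cycle q1 → q5 → q1.
Traversing that cycle any number of times yields accepted strings of unbounded length, so the language is infinite.

infinite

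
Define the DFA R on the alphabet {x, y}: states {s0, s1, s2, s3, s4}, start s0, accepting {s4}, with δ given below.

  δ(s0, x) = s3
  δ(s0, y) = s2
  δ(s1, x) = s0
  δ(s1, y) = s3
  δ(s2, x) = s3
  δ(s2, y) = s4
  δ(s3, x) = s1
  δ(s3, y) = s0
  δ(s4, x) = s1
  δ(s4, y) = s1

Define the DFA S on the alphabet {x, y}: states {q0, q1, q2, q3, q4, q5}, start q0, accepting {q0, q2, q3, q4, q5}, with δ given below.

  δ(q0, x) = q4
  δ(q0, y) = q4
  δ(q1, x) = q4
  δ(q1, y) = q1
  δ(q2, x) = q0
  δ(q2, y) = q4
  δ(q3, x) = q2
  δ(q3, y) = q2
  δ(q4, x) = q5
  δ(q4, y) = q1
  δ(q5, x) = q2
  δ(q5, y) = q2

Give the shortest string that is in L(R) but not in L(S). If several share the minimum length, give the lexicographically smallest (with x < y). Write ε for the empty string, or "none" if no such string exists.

The string yy is accepted by R but not by S.
No shorter string lies in the difference, and yy is the lexicographically first length-2 string in L(R) \ L(S).

yy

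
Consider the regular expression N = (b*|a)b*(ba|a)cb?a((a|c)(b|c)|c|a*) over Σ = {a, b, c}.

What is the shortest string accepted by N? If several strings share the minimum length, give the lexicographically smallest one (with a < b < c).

By inspection of the expression, no string of length less than 3 matches, and aca is the lexicographically first match of length 3.

aca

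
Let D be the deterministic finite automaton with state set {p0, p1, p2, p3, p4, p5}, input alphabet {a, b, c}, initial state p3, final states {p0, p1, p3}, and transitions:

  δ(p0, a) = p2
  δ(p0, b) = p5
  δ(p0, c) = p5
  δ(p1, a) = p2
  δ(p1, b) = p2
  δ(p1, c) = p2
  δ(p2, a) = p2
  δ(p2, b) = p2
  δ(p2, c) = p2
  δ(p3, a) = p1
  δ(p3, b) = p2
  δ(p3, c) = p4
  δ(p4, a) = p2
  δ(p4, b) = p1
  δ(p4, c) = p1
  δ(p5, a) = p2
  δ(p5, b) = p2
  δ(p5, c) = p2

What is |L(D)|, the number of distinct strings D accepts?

The useful subgraph on states {p1, p3, p4} is acyclic, so L(D) is finite; the longest accepting path visits 3 useful states, giving maximum string length 2.
Counting accepting paths from p3 by length: 1 of length 0, 1 of length 1, 2 of length 2. Total 4.

4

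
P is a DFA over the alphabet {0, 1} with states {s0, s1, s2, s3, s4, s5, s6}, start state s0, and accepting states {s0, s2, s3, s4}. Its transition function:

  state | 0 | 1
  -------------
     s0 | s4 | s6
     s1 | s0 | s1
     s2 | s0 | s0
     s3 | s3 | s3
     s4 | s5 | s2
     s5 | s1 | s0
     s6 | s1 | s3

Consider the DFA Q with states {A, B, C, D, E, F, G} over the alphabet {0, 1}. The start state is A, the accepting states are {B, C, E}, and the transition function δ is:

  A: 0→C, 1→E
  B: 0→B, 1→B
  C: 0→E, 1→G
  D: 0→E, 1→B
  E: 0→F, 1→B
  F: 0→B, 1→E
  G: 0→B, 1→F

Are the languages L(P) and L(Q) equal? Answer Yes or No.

The empty string ε is accepted by P but rejected by Q.
So L(P) ≠ L(Q).

No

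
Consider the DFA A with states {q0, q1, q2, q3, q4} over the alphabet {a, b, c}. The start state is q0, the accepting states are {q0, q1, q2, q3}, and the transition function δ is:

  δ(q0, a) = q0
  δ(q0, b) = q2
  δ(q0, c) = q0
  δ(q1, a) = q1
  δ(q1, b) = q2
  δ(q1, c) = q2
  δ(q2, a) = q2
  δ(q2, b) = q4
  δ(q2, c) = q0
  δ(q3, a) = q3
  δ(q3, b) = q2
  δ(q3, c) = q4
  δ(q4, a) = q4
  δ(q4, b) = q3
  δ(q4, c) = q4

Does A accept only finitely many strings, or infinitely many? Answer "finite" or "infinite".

infinite

State q0 is reachable from the start and can reach an accepting state, and it lies on the cycle q0 → q0.
Traversing that cycle any number of times yields accepted strings of unbounded length, so the language is infinite.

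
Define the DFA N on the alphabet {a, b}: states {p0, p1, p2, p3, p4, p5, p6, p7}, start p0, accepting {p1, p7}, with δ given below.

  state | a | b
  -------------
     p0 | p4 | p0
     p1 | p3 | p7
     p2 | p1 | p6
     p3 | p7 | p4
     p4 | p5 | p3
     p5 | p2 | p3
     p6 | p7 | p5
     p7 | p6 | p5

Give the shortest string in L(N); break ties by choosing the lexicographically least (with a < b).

aba

A breadth-first search from p0 reaches an accepting state first via the path p0 → p4 → p3 → p7 on input aba.
No string of length < 3 is accepted (BFS exhausts all shorter strings without reaching an accepting state), and aba is the lexicographically least accepting string of length 3.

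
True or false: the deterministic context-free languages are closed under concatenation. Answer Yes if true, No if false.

Take L₁ = {ε, c} (finite, hence regular and DCFL) and L₂ = {c aⁿbⁿ : n≥0} ∪ {cc aⁿb²ⁿ : n≥0} (a DCFL: the number of leading c's tells the DPDA whether to pop one stack symbol per b or per two b's). Then L₁L₂ ∩ cca⁺b* = {cc aⁿbⁿ : n≥1} ∪ {cc aⁿb²ⁿ : n≥1}. If L₁L₂ were a DCFL, so would be this intersection with a regular set, and a DPDA for it started from its configuration after reading cc would accept {aⁿbⁿ : n≥1} ∪ {aⁿb²ⁿ : n≥1}, which no deterministic PDA accepts (a DPDA for it would have a single run on aⁿb²ⁿ, accepting after the prefix aⁿbⁿ and accepting again after n more b's; an ordinary PDA that simulates it on a's and b's and, at any moment when it is accepting, may switch to reading only a fresh letter d while feeding each d to the simulation as a b, would accept aⁱbʲdᵏ (k≥1) exactly when both aⁱbʲ and aⁱbʲ⁺ᵏ are in the language, i.e. its language intersected with the regular set a*b*d⁺ would be exactly {aⁿbⁿdⁿ : n≥1} — impossible, since context-free languages are closed under intersection with regular sets and {aⁿbⁿdⁿ} is not context-free). Hence L₁L₂ is not a DCFL.

No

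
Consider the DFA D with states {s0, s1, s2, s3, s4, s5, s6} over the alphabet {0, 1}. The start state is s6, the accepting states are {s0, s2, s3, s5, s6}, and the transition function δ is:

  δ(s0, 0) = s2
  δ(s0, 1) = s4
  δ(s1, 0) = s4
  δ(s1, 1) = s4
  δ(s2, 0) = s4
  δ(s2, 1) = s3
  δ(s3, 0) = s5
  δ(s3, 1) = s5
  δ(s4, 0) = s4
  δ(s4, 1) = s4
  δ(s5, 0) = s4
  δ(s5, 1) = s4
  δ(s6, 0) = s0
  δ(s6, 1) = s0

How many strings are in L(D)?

11

The useful subgraph on states {s0, s2, s3, s5, s6} is acyclic, so L(D) is finite; the longest accepting path visits 5 useful states, giving maximum string length 4.
Counting accepting paths from s6 by length: 1 of length 0, 2 of length 1, 2 of length 2, 2 of length 3, 4 of length 4. Total 11.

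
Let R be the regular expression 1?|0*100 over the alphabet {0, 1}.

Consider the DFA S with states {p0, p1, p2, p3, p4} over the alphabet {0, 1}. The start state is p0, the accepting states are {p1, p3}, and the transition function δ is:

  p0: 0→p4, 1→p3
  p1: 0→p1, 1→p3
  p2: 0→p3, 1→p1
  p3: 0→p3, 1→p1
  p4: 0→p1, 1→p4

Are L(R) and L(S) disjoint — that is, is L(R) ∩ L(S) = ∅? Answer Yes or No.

The string 1 is accepted by both R and S.
Hence L(R) ∩ L(S) ≠ ∅.

No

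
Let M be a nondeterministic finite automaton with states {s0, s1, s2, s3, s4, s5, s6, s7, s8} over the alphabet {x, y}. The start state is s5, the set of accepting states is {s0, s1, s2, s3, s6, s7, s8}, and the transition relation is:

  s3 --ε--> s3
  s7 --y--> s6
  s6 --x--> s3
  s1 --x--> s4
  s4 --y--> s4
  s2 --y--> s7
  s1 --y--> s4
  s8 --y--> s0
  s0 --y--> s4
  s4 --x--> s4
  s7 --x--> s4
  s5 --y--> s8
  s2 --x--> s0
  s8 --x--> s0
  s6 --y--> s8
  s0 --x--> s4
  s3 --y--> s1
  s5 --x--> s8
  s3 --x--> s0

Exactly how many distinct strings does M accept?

6

The useful subgraph on states {s0, s5, s8} is acyclic, so L(M) is finite; the longest accepting path visits 3 useful states, giving maximum string length 2.
Counting accepting paths from s5 by length: 2 of length 1, 4 of length 2. Total 6.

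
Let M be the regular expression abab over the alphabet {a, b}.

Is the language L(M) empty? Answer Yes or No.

No

The string abab matches the expression, so it belongs to L(M).
Since L(M) contains at least one string, it is not empty.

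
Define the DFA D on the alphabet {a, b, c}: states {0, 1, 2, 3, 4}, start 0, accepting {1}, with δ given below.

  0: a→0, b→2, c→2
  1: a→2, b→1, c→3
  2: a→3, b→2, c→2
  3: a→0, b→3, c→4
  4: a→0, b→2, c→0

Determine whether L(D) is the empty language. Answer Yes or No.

Yes

The states reachable from the start state are {0, 2, 3, 4}.
None of the accepting states {1} is reachable, so no string is accepted and L(D) = ∅.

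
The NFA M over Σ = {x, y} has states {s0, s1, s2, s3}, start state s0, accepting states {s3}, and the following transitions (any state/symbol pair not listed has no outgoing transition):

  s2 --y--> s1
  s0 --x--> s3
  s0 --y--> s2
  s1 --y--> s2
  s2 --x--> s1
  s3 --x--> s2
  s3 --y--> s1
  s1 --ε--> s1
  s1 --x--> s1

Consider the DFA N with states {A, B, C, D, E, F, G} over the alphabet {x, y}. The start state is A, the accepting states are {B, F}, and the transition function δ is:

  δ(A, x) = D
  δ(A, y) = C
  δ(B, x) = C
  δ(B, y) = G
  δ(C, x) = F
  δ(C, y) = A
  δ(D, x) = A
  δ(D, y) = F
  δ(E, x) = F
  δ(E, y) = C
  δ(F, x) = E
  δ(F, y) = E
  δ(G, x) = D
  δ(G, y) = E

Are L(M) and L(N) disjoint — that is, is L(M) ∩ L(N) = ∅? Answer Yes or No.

Exploring the product automaton M × N from the start pair (s0, A), following both machines on each input symbol, reaches 11 state pairs: (s0, A), (s3, D), (s2, C), (s2, A), (s1, F), (s1, A), (s1, D), (s1, C), (s1, E), (s2, E), (s2, F).
M accepts in {s3} and N accepts in {B, F}; no reachable pair has both components accepting, so no string drives both machines to acceptance simultaneously and L(M) ∩ L(N) = ∅.
So no string is accepted by both, and the intersection is empty.

Yes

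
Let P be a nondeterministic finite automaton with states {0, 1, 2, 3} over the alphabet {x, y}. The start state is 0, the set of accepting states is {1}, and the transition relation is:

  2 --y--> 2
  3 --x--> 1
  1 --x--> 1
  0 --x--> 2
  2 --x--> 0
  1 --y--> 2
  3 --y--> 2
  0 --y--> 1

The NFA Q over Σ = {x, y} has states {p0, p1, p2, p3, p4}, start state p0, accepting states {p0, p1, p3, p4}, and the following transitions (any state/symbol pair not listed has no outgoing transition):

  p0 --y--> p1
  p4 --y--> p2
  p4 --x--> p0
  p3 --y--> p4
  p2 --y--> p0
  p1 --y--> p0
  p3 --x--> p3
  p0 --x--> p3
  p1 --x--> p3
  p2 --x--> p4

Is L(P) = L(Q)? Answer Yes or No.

No

The string xyyxy is accepted by P but rejected by Q.
So L(P) ≠ L(Q).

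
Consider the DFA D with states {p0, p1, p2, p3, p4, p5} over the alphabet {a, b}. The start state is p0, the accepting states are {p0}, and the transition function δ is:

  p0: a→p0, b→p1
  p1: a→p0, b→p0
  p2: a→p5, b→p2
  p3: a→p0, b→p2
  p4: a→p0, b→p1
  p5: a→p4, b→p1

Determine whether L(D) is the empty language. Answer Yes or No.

The empty string ε is accepted: the run p0 ends in the accepting state p0.
Since at least one string is accepted, L(D) is not empty.

No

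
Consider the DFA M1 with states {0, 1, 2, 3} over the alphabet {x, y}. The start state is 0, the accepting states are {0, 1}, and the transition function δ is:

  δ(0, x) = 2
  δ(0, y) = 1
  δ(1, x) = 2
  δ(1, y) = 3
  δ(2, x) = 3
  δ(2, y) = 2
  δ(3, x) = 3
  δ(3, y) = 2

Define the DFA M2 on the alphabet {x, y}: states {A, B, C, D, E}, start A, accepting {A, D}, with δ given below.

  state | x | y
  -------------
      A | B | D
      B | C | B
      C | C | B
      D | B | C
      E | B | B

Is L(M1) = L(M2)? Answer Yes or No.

Yes

Exploring the product automaton M1 × M2 from the start pair (0, A), following both machines on each input symbol, reaches 4 state pairs: (0, A), (2, B), (1, D), (3, C).
M1 accepts in {0, 1} and M2 accepts in {A, D}. In every reachable pair the two components are either both accepting — (0, A), (1, D) — or both non-accepting, so no string is accepted by exactly one of the machines: L(M1) \ L(M2) and L(M2) \ L(M1) are both empty.
Hence every string is accepted by M1 iff it is accepted by M2, and the two languages coincide.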